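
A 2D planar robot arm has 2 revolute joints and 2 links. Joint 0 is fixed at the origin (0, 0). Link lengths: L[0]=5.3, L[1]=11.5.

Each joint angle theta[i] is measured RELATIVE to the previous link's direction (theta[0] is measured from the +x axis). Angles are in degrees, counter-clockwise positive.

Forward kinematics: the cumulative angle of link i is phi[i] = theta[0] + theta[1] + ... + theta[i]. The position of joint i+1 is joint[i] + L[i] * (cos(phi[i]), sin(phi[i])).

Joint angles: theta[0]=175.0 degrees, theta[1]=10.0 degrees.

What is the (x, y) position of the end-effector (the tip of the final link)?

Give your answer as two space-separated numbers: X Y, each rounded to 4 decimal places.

Answer: -16.7361 -0.5404

Derivation:
joint[0] = (0.0000, 0.0000)  (base)
link 0: phi[0] = 175 = 175 deg
  cos(175 deg) = -0.9962, sin(175 deg) = 0.0872
  joint[1] = (0.0000, 0.0000) + 5.3 * (-0.9962, 0.0872) = (0.0000 + -5.2798, 0.0000 + 0.4619) = (-5.2798, 0.4619)
link 1: phi[1] = 175 + 10 = 185 deg
  cos(185 deg) = -0.9962, sin(185 deg) = -0.0872
  joint[2] = (-5.2798, 0.4619) + 11.5 * (-0.9962, -0.0872) = (-5.2798 + -11.4562, 0.4619 + -1.0023) = (-16.7361, -0.5404)
End effector: (-16.7361, -0.5404)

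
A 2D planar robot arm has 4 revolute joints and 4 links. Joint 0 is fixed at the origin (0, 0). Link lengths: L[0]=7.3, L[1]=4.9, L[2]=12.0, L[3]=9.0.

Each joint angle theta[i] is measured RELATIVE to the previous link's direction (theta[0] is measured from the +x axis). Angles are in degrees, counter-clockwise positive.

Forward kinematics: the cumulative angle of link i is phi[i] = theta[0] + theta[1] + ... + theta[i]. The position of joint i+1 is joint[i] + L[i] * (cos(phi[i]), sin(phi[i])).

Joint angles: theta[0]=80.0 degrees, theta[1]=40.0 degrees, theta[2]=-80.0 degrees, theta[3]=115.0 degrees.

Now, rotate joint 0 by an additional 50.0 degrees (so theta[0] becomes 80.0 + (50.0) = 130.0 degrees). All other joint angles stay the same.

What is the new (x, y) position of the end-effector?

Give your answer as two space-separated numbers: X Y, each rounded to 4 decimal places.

joint[0] = (0.0000, 0.0000)  (base)
link 0: phi[0] = 130 = 130 deg
  cos(130 deg) = -0.6428, sin(130 deg) = 0.7660
  joint[1] = (0.0000, 0.0000) + 7.3 * (-0.6428, 0.7660) = (0.0000 + -4.6923, 0.0000 + 5.5921) = (-4.6923, 5.5921)
link 1: phi[1] = 130 + 40 = 170 deg
  cos(170 deg) = -0.9848, sin(170 deg) = 0.1736
  joint[2] = (-4.6923, 5.5921) + 4.9 * (-0.9848, 0.1736) = (-4.6923 + -4.8256, 5.5921 + 0.8509) = (-9.5179, 6.4430)
link 2: phi[2] = 130 + 40 + -80 = 90 deg
  cos(90 deg) = 0.0000, sin(90 deg) = 1.0000
  joint[3] = (-9.5179, 6.4430) + 12 * (0.0000, 1.0000) = (-9.5179 + 0.0000, 6.4430 + 12.0000) = (-9.5179, 18.4430)
link 3: phi[3] = 130 + 40 + -80 + 115 = 205 deg
  cos(205 deg) = -0.9063, sin(205 deg) = -0.4226
  joint[4] = (-9.5179, 18.4430) + 9 * (-0.9063, -0.4226) = (-9.5179 + -8.1568, 18.4430 + -3.8036) = (-17.6747, 14.6394)
End effector: (-17.6747, 14.6394)

Answer: -17.6747 14.6394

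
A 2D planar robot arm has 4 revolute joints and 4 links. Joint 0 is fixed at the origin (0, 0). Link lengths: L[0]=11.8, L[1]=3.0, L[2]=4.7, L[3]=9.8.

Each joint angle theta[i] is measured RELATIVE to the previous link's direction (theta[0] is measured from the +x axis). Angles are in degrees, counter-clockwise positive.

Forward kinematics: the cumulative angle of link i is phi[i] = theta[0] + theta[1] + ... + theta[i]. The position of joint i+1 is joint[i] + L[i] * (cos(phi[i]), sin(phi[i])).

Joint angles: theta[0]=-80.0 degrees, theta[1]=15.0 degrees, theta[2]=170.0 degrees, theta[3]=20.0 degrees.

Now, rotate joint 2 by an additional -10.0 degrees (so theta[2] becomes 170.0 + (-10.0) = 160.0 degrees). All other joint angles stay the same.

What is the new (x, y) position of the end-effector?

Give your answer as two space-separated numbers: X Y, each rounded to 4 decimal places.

Answer: -1.2344 -0.7757

Derivation:
joint[0] = (0.0000, 0.0000)  (base)
link 0: phi[0] = -80 = -80 deg
  cos(-80 deg) = 0.1736, sin(-80 deg) = -0.9848
  joint[1] = (0.0000, 0.0000) + 11.8 * (0.1736, -0.9848) = (0.0000 + 2.0490, 0.0000 + -11.6207) = (2.0490, -11.6207)
link 1: phi[1] = -80 + 15 = -65 deg
  cos(-65 deg) = 0.4226, sin(-65 deg) = -0.9063
  joint[2] = (2.0490, -11.6207) + 3 * (0.4226, -0.9063) = (2.0490 + 1.2679, -11.6207 + -2.7189) = (3.3169, -14.3397)
link 2: phi[2] = -80 + 15 + 160 = 95 deg
  cos(95 deg) = -0.0872, sin(95 deg) = 0.9962
  joint[3] = (3.3169, -14.3397) + 4.7 * (-0.0872, 0.9962) = (3.3169 + -0.4096, -14.3397 + 4.6821) = (2.9073, -9.6575)
link 3: phi[3] = -80 + 15 + 160 + 20 = 115 deg
  cos(115 deg) = -0.4226, sin(115 deg) = 0.9063
  joint[4] = (2.9073, -9.6575) + 9.8 * (-0.4226, 0.9063) = (2.9073 + -4.1417, -9.6575 + 8.8818) = (-1.2344, -0.7757)
End effector: (-1.2344, -0.7757)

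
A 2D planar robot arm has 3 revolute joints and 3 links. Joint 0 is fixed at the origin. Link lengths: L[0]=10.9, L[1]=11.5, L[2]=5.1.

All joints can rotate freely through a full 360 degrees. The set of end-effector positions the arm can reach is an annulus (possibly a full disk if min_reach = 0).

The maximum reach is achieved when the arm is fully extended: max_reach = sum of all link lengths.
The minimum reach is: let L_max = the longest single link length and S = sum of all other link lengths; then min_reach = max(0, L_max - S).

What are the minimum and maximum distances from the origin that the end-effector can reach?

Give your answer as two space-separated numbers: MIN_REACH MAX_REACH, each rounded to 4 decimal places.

Link lengths: [10.9, 11.5, 5.1]
max_reach = 10.9 + 11.5 + 5.1 = 27.5
L_max = max([10.9, 11.5, 5.1]) = 11.5
S (sum of others) = 27.5 - 11.5 = 16
min_reach = max(0, 11.5 - 16) = max(0, -4.5) = 0

Answer: 0.0000 27.5000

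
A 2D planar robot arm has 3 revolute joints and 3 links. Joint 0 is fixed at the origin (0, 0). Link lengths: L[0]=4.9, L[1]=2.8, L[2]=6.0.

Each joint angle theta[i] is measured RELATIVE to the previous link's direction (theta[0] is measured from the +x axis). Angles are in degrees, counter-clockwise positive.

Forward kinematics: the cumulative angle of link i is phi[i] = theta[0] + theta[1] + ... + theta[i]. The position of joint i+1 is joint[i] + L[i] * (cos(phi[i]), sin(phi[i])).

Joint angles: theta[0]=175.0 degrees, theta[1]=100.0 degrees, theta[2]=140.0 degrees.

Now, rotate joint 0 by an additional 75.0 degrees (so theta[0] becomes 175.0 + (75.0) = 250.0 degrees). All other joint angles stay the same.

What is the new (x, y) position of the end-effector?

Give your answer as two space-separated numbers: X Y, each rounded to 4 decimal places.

joint[0] = (0.0000, 0.0000)  (base)
link 0: phi[0] = 250 = 250 deg
  cos(250 deg) = -0.3420, sin(250 deg) = -0.9397
  joint[1] = (0.0000, 0.0000) + 4.9 * (-0.3420, -0.9397) = (0.0000 + -1.6759, 0.0000 + -4.6045) = (-1.6759, -4.6045)
link 1: phi[1] = 250 + 100 = 350 deg
  cos(350 deg) = 0.9848, sin(350 deg) = -0.1736
  joint[2] = (-1.6759, -4.6045) + 2.8 * (0.9848, -0.1736) = (-1.6759 + 2.7575, -4.6045 + -0.4862) = (1.0816, -5.0907)
link 2: phi[2] = 250 + 100 + 140 = 490 deg
  cos(490 deg) = -0.6428, sin(490 deg) = 0.7660
  joint[3] = (1.0816, -5.0907) + 6 * (-0.6428, 0.7660) = (1.0816 + -3.8567, -5.0907 + 4.5963) = (-2.7752, -0.4944)
End effector: (-2.7752, -0.4944)

Answer: -2.7752 -0.4944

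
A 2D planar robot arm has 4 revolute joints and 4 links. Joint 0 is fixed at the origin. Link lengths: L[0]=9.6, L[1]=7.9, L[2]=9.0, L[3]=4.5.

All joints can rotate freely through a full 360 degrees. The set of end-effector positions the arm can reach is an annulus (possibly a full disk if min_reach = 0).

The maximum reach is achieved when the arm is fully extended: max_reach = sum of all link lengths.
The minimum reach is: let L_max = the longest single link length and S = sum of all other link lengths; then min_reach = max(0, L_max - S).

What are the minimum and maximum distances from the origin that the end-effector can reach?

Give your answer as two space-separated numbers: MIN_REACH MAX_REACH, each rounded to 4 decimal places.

Answer: 0.0000 31.0000

Derivation:
Link lengths: [9.6, 7.9, 9.0, 4.5]
max_reach = 9.6 + 7.9 + 9 + 4.5 = 31
L_max = max([9.6, 7.9, 9.0, 4.5]) = 9.6
S (sum of others) = 31 - 9.6 = 21.4
min_reach = max(0, 9.6 - 21.4) = max(0, -11.8) = 0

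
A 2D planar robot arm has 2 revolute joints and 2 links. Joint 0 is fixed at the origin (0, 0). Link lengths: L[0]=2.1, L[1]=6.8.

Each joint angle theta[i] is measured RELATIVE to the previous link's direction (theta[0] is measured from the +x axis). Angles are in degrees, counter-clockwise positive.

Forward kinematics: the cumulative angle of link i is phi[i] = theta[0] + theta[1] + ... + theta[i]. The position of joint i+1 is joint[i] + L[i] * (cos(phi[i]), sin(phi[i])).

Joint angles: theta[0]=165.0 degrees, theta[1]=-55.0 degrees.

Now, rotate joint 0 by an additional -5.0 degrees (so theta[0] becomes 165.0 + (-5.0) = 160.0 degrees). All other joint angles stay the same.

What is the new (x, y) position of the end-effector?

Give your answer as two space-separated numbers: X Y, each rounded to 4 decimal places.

joint[0] = (0.0000, 0.0000)  (base)
link 0: phi[0] = 160 = 160 deg
  cos(160 deg) = -0.9397, sin(160 deg) = 0.3420
  joint[1] = (0.0000, 0.0000) + 2.1 * (-0.9397, 0.3420) = (0.0000 + -1.9734, 0.0000 + 0.7182) = (-1.9734, 0.7182)
link 1: phi[1] = 160 + -55 = 105 deg
  cos(105 deg) = -0.2588, sin(105 deg) = 0.9659
  joint[2] = (-1.9734, 0.7182) + 6.8 * (-0.2588, 0.9659) = (-1.9734 + -1.7600, 0.7182 + 6.5683) = (-3.7333, 7.2865)
End effector: (-3.7333, 7.2865)

Answer: -3.7333 7.2865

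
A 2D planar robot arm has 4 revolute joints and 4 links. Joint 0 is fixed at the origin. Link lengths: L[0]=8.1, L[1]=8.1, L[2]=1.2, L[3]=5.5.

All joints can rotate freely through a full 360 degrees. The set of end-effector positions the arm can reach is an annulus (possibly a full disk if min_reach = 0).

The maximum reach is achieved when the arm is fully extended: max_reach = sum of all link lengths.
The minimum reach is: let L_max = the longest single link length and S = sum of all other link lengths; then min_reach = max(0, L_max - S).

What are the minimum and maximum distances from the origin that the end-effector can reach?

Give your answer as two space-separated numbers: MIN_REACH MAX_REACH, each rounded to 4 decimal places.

Answer: 0.0000 22.9000

Derivation:
Link lengths: [8.1, 8.1, 1.2, 5.5]
max_reach = 8.1 + 8.1 + 1.2 + 5.5 = 22.9
L_max = max([8.1, 8.1, 1.2, 5.5]) = 8.1
S (sum of others) = 22.9 - 8.1 = 14.8
min_reach = max(0, 8.1 - 14.8) = max(0, -6.7) = 0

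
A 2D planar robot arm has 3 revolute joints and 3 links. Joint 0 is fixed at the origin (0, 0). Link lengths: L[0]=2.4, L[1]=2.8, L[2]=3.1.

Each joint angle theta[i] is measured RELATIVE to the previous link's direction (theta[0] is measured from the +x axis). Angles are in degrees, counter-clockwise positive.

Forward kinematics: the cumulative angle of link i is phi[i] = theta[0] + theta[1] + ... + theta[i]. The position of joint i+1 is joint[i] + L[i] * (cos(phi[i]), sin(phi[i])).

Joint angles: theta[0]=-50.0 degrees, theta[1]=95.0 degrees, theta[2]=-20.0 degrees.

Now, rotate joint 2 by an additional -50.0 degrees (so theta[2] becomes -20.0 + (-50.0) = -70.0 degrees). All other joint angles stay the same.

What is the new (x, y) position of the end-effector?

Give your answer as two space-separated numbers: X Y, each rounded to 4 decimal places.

Answer: 6.3321 -1.1687

Derivation:
joint[0] = (0.0000, 0.0000)  (base)
link 0: phi[0] = -50 = -50 deg
  cos(-50 deg) = 0.6428, sin(-50 deg) = -0.7660
  joint[1] = (0.0000, 0.0000) + 2.4 * (0.6428, -0.7660) = (0.0000 + 1.5427, 0.0000 + -1.8385) = (1.5427, -1.8385)
link 1: phi[1] = -50 + 95 = 45 deg
  cos(45 deg) = 0.7071, sin(45 deg) = 0.7071
  joint[2] = (1.5427, -1.8385) + 2.8 * (0.7071, 0.7071) = (1.5427 + 1.9799, -1.8385 + 1.9799) = (3.5226, 0.1414)
link 2: phi[2] = -50 + 95 + -70 = -25 deg
  cos(-25 deg) = 0.9063, sin(-25 deg) = -0.4226
  joint[3] = (3.5226, 0.1414) + 3.1 * (0.9063, -0.4226) = (3.5226 + 2.8096, 0.1414 + -1.3101) = (6.3321, -1.1687)
End effector: (6.3321, -1.1687)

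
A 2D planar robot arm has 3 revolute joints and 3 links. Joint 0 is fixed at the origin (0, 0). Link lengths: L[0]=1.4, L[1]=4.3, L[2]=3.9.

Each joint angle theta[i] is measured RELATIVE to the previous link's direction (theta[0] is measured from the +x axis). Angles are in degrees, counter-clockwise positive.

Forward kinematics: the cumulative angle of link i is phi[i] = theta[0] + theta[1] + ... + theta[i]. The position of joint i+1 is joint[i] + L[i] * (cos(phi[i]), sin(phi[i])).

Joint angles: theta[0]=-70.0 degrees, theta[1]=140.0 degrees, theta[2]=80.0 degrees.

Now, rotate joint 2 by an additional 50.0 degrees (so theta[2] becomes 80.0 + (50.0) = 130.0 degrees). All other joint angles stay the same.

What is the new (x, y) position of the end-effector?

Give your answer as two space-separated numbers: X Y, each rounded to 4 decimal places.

Answer: -1.7153 1.3912

Derivation:
joint[0] = (0.0000, 0.0000)  (base)
link 0: phi[0] = -70 = -70 deg
  cos(-70 deg) = 0.3420, sin(-70 deg) = -0.9397
  joint[1] = (0.0000, 0.0000) + 1.4 * (0.3420, -0.9397) = (0.0000 + 0.4788, 0.0000 + -1.3156) = (0.4788, -1.3156)
link 1: phi[1] = -70 + 140 = 70 deg
  cos(70 deg) = 0.3420, sin(70 deg) = 0.9397
  joint[2] = (0.4788, -1.3156) + 4.3 * (0.3420, 0.9397) = (0.4788 + 1.4707, -1.3156 + 4.0407) = (1.9495, 2.7251)
link 2: phi[2] = -70 + 140 + 130 = 200 deg
  cos(200 deg) = -0.9397, sin(200 deg) = -0.3420
  joint[3] = (1.9495, 2.7251) + 3.9 * (-0.9397, -0.3420) = (1.9495 + -3.6648, 2.7251 + -1.3339) = (-1.7153, 1.3912)
End effector: (-1.7153, 1.3912)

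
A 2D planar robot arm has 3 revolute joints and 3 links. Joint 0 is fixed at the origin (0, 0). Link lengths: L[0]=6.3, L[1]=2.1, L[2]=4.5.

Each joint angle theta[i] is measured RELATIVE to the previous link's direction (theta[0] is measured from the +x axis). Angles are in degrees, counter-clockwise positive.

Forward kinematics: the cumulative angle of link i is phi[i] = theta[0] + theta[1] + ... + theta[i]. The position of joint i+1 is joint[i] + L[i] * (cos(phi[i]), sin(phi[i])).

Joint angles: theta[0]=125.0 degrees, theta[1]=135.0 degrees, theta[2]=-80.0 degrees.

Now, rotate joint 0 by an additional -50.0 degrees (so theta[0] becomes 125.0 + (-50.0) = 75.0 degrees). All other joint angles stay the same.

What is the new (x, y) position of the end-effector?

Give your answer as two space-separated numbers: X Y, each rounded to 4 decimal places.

joint[0] = (0.0000, 0.0000)  (base)
link 0: phi[0] = 75 = 75 deg
  cos(75 deg) = 0.2588, sin(75 deg) = 0.9659
  joint[1] = (0.0000, 0.0000) + 6.3 * (0.2588, 0.9659) = (0.0000 + 1.6306, 0.0000 + 6.0853) = (1.6306, 6.0853)
link 1: phi[1] = 75 + 135 = 210 deg
  cos(210 deg) = -0.8660, sin(210 deg) = -0.5000
  joint[2] = (1.6306, 6.0853) + 2.1 * (-0.8660, -0.5000) = (1.6306 + -1.8187, 6.0853 + -1.0500) = (-0.1881, 5.0353)
link 2: phi[2] = 75 + 135 + -80 = 130 deg
  cos(130 deg) = -0.6428, sin(130 deg) = 0.7660
  joint[3] = (-0.1881, 5.0353) + 4.5 * (-0.6428, 0.7660) = (-0.1881 + -2.8925, 5.0353 + 3.4472) = (-3.0806, 8.4825)
End effector: (-3.0806, 8.4825)

Answer: -3.0806 8.4825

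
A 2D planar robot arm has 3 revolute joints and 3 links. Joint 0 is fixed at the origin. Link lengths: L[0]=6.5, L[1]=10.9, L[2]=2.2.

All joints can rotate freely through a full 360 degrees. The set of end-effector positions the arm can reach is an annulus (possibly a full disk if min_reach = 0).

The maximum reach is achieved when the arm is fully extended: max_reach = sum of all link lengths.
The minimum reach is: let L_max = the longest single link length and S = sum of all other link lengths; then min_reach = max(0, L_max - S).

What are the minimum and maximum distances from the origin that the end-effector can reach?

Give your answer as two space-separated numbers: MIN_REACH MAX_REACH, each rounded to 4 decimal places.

Answer: 2.2000 19.6000

Derivation:
Link lengths: [6.5, 10.9, 2.2]
max_reach = 6.5 + 10.9 + 2.2 = 19.6
L_max = max([6.5, 10.9, 2.2]) = 10.9
S (sum of others) = 19.6 - 10.9 = 8.7
min_reach = max(0, 10.9 - 8.7) = max(0, 2.2) = 2.2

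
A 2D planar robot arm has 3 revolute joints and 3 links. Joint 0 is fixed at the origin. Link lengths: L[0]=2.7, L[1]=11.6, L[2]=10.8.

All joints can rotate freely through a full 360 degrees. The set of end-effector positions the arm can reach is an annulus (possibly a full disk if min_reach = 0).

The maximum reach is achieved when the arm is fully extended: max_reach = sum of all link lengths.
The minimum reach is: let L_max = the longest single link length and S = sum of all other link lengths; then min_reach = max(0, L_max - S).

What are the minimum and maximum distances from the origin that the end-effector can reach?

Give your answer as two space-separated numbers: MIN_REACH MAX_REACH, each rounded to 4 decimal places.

Answer: 0.0000 25.1000

Derivation:
Link lengths: [2.7, 11.6, 10.8]
max_reach = 2.7 + 11.6 + 10.8 = 25.1
L_max = max([2.7, 11.6, 10.8]) = 11.6
S (sum of others) = 25.1 - 11.6 = 13.5
min_reach = max(0, 11.6 - 13.5) = max(0, -1.9) = 0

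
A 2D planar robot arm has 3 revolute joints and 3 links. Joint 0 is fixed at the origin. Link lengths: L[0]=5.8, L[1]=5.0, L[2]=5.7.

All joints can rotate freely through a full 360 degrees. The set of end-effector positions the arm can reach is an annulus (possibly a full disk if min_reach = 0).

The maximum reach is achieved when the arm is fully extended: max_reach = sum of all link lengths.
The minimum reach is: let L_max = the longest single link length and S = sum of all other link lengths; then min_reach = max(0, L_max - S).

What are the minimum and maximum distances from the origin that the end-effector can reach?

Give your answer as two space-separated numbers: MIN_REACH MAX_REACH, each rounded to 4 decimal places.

Link lengths: [5.8, 5.0, 5.7]
max_reach = 5.8 + 5 + 5.7 = 16.5
L_max = max([5.8, 5.0, 5.7]) = 5.8
S (sum of others) = 16.5 - 5.8 = 10.7
min_reach = max(0, 5.8 - 10.7) = max(0, -4.9) = 0

Answer: 0.0000 16.5000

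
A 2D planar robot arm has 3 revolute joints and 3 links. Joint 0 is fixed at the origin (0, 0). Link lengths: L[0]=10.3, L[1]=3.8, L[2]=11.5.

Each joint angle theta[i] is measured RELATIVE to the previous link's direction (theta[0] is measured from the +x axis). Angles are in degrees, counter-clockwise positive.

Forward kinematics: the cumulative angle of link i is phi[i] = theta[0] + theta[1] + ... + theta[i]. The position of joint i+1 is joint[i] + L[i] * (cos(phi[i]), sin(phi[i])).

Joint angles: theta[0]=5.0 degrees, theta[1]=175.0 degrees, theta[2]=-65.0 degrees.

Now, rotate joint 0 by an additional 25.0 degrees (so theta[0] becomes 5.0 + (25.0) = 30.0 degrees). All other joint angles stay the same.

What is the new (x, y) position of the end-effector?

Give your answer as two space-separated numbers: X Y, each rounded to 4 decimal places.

Answer: -3.3334 10.9361

Derivation:
joint[0] = (0.0000, 0.0000)  (base)
link 0: phi[0] = 30 = 30 deg
  cos(30 deg) = 0.8660, sin(30 deg) = 0.5000
  joint[1] = (0.0000, 0.0000) + 10.3 * (0.8660, 0.5000) = (0.0000 + 8.9201, 0.0000 + 5.1500) = (8.9201, 5.1500)
link 1: phi[1] = 30 + 175 = 205 deg
  cos(205 deg) = -0.9063, sin(205 deg) = -0.4226
  joint[2] = (8.9201, 5.1500) + 3.8 * (-0.9063, -0.4226) = (8.9201 + -3.4440, 5.1500 + -1.6059) = (5.4761, 3.5441)
link 2: phi[2] = 30 + 175 + -65 = 140 deg
  cos(140 deg) = -0.7660, sin(140 deg) = 0.6428
  joint[3] = (5.4761, 3.5441) + 11.5 * (-0.7660, 0.6428) = (5.4761 + -8.8095, 3.5441 + 7.3921) = (-3.3334, 10.9361)
End effector: (-3.3334, 10.9361)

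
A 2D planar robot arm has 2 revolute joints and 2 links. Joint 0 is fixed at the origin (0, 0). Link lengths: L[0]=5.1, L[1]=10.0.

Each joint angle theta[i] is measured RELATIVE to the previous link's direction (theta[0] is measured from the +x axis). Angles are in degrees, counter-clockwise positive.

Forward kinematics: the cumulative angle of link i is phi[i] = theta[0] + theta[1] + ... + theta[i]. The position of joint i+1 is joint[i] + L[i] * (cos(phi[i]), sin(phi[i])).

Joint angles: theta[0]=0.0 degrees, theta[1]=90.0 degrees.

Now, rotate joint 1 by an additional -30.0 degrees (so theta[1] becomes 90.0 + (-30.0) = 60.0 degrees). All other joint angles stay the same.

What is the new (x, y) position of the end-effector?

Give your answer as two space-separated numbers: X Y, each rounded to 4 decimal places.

joint[0] = (0.0000, 0.0000)  (base)
link 0: phi[0] = 0 = 0 deg
  cos(0 deg) = 1.0000, sin(0 deg) = 0.0000
  joint[1] = (0.0000, 0.0000) + 5.1 * (1.0000, 0.0000) = (0.0000 + 5.1000, 0.0000 + 0.0000) = (5.1000, 0.0000)
link 1: phi[1] = 0 + 60 = 60 deg
  cos(60 deg) = 0.5000, sin(60 deg) = 0.8660
  joint[2] = (5.1000, 0.0000) + 10 * (0.5000, 0.8660) = (5.1000 + 5.0000, 0.0000 + 8.6603) = (10.1000, 8.6603)
End effector: (10.1000, 8.6603)

Answer: 10.1000 8.6603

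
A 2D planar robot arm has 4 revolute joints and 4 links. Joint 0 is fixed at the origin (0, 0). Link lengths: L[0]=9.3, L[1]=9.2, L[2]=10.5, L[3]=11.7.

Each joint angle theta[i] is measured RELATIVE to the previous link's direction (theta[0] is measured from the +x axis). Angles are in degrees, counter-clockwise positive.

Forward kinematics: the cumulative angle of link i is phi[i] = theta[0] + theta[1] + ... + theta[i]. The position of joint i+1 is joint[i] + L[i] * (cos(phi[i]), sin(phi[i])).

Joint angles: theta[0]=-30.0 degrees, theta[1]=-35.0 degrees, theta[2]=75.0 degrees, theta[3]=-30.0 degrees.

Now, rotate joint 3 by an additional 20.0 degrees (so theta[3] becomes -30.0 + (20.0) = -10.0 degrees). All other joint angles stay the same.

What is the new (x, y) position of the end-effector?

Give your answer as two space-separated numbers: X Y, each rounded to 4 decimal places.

joint[0] = (0.0000, 0.0000)  (base)
link 0: phi[0] = -30 = -30 deg
  cos(-30 deg) = 0.8660, sin(-30 deg) = -0.5000
  joint[1] = (0.0000, 0.0000) + 9.3 * (0.8660, -0.5000) = (0.0000 + 8.0540, 0.0000 + -4.6500) = (8.0540, -4.6500)
link 1: phi[1] = -30 + -35 = -65 deg
  cos(-65 deg) = 0.4226, sin(-65 deg) = -0.9063
  joint[2] = (8.0540, -4.6500) + 9.2 * (0.4226, -0.9063) = (8.0540 + 3.8881, -4.6500 + -8.3380) = (11.9421, -12.9880)
link 2: phi[2] = -30 + -35 + 75 = 10 deg
  cos(10 deg) = 0.9848, sin(10 deg) = 0.1736
  joint[3] = (11.9421, -12.9880) + 10.5 * (0.9848, 0.1736) = (11.9421 + 10.3405, -12.9880 + 1.8233) = (22.2826, -11.1647)
link 3: phi[3] = -30 + -35 + 75 + -10 = 0 deg
  cos(0 deg) = 1.0000, sin(0 deg) = 0.0000
  joint[4] = (22.2826, -11.1647) + 11.7 * (1.0000, 0.0000) = (22.2826 + 11.7000, -11.1647 + 0.0000) = (33.9826, -11.1647)
End effector: (33.9826, -11.1647)

Answer: 33.9826 -11.1647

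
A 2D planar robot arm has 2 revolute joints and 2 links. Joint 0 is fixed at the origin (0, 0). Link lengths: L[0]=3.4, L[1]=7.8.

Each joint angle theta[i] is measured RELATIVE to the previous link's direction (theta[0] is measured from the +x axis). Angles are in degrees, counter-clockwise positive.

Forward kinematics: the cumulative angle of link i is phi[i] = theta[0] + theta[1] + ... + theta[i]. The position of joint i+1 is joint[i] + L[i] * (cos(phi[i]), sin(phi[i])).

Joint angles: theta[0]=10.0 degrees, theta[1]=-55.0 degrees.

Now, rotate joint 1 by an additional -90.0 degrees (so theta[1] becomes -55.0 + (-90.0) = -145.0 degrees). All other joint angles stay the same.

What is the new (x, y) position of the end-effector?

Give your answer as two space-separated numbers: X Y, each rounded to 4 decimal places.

joint[0] = (0.0000, 0.0000)  (base)
link 0: phi[0] = 10 = 10 deg
  cos(10 deg) = 0.9848, sin(10 deg) = 0.1736
  joint[1] = (0.0000, 0.0000) + 3.4 * (0.9848, 0.1736) = (0.0000 + 3.3483, 0.0000 + 0.5904) = (3.3483, 0.5904)
link 1: phi[1] = 10 + -145 = -135 deg
  cos(-135 deg) = -0.7071, sin(-135 deg) = -0.7071
  joint[2] = (3.3483, 0.5904) + 7.8 * (-0.7071, -0.7071) = (3.3483 + -5.5154, 0.5904 + -5.5154) = (-2.1671, -4.9250)
End effector: (-2.1671, -4.9250)

Answer: -2.1671 -4.9250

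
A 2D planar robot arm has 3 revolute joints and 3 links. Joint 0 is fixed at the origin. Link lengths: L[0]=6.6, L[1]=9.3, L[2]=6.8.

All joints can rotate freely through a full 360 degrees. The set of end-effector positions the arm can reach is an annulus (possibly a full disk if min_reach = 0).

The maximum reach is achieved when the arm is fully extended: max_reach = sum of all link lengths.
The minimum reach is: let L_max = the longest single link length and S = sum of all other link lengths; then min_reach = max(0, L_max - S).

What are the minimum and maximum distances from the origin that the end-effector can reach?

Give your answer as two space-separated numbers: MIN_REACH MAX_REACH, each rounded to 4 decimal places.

Answer: 0.0000 22.7000

Derivation:
Link lengths: [6.6, 9.3, 6.8]
max_reach = 6.6 + 9.3 + 6.8 = 22.7
L_max = max([6.6, 9.3, 6.8]) = 9.3
S (sum of others) = 22.7 - 9.3 = 13.4
min_reach = max(0, 9.3 - 13.4) = max(0, -4.1) = 0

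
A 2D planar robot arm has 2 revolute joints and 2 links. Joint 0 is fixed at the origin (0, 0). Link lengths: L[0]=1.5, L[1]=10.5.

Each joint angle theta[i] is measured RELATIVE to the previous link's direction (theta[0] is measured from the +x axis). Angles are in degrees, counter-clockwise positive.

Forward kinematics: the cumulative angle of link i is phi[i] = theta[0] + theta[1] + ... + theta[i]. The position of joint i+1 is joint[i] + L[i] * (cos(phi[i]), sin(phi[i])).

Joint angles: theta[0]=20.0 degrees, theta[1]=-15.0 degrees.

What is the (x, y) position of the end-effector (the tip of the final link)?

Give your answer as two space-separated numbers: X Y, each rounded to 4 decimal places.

joint[0] = (0.0000, 0.0000)  (base)
link 0: phi[0] = 20 = 20 deg
  cos(20 deg) = 0.9397, sin(20 deg) = 0.3420
  joint[1] = (0.0000, 0.0000) + 1.5 * (0.9397, 0.3420) = (0.0000 + 1.4095, 0.0000 + 0.5130) = (1.4095, 0.5130)
link 1: phi[1] = 20 + -15 = 5 deg
  cos(5 deg) = 0.9962, sin(5 deg) = 0.0872
  joint[2] = (1.4095, 0.5130) + 10.5 * (0.9962, 0.0872) = (1.4095 + 10.4600, 0.5130 + 0.9151) = (11.8696, 1.4282)
End effector: (11.8696, 1.4282)

Answer: 11.8696 1.4282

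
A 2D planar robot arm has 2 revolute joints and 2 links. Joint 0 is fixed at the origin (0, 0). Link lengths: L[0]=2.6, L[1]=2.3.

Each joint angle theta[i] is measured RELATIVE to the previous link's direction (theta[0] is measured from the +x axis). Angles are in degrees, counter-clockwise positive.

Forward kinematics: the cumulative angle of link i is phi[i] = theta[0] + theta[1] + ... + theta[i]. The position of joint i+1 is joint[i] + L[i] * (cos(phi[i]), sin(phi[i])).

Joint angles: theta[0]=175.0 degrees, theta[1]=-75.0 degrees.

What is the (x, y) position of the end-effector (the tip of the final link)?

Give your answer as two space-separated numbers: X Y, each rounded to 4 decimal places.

joint[0] = (0.0000, 0.0000)  (base)
link 0: phi[0] = 175 = 175 deg
  cos(175 deg) = -0.9962, sin(175 deg) = 0.0872
  joint[1] = (0.0000, 0.0000) + 2.6 * (-0.9962, 0.0872) = (0.0000 + -2.5901, 0.0000 + 0.2266) = (-2.5901, 0.2266)
link 1: phi[1] = 175 + -75 = 100 deg
  cos(100 deg) = -0.1736, sin(100 deg) = 0.9848
  joint[2] = (-2.5901, 0.2266) + 2.3 * (-0.1736, 0.9848) = (-2.5901 + -0.3994, 0.2266 + 2.2651) = (-2.9895, 2.4917)
End effector: (-2.9895, 2.4917)

Answer: -2.9895 2.4917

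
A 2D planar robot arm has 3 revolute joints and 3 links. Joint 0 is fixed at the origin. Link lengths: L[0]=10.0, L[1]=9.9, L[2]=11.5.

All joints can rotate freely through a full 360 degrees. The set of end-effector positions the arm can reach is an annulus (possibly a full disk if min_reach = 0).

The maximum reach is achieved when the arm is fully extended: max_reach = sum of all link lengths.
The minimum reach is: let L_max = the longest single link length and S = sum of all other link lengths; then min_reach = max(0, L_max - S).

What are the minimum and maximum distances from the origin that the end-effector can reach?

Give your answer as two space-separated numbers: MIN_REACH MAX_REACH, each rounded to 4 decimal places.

Link lengths: [10.0, 9.9, 11.5]
max_reach = 10 + 9.9 + 11.5 = 31.4
L_max = max([10.0, 9.9, 11.5]) = 11.5
S (sum of others) = 31.4 - 11.5 = 19.9
min_reach = max(0, 11.5 - 19.9) = max(0, -8.4) = 0

Answer: 0.0000 31.4000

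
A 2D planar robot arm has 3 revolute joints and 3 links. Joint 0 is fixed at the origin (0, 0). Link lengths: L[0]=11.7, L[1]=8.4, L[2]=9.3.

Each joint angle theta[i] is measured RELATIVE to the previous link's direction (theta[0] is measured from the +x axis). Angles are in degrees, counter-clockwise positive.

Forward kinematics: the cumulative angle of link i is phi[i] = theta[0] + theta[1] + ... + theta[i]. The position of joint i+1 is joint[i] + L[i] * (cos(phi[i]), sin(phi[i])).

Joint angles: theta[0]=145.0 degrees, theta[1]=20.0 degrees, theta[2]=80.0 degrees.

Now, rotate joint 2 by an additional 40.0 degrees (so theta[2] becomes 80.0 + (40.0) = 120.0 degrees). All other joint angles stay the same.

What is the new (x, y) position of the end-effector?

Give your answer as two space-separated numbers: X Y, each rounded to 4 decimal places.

joint[0] = (0.0000, 0.0000)  (base)
link 0: phi[0] = 145 = 145 deg
  cos(145 deg) = -0.8192, sin(145 deg) = 0.5736
  joint[1] = (0.0000, 0.0000) + 11.7 * (-0.8192, 0.5736) = (0.0000 + -9.5841, 0.0000 + 6.7108) = (-9.5841, 6.7108)
link 1: phi[1] = 145 + 20 = 165 deg
  cos(165 deg) = -0.9659, sin(165 deg) = 0.2588
  joint[2] = (-9.5841, 6.7108) + 8.4 * (-0.9659, 0.2588) = (-9.5841 + -8.1138, 6.7108 + 2.1741) = (-17.6979, 8.8849)
link 2: phi[2] = 145 + 20 + 120 = 285 deg
  cos(285 deg) = 0.2588, sin(285 deg) = -0.9659
  joint[3] = (-17.6979, 8.8849) + 9.3 * (0.2588, -0.9659) = (-17.6979 + 2.4070, 8.8849 + -8.9831) = (-15.2908, -0.0982)
End effector: (-15.2908, -0.0982)

Answer: -15.2908 -0.0982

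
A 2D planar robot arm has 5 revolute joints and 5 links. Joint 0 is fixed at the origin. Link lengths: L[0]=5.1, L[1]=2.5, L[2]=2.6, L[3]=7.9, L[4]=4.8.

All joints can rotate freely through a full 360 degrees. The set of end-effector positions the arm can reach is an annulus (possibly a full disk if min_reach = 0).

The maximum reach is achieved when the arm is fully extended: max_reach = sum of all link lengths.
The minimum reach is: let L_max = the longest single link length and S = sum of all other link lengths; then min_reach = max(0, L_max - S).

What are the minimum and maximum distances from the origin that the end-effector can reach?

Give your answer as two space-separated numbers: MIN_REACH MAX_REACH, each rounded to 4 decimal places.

Answer: 0.0000 22.9000

Derivation:
Link lengths: [5.1, 2.5, 2.6, 7.9, 4.8]
max_reach = 5.1 + 2.5 + 2.6 + 7.9 + 4.8 = 22.9
L_max = max([5.1, 2.5, 2.6, 7.9, 4.8]) = 7.9
S (sum of others) = 22.9 - 7.9 = 15
min_reach = max(0, 7.9 - 15) = max(0, -7.1) = 0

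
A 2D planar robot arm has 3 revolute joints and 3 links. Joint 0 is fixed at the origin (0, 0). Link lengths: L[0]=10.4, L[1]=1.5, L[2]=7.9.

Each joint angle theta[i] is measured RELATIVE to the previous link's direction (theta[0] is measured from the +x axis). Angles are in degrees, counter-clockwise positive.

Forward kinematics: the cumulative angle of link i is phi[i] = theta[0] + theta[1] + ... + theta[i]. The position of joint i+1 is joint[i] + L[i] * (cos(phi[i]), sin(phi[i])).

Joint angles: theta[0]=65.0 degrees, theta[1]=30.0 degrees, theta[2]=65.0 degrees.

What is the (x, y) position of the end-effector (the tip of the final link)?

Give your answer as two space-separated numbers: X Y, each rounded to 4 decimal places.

Answer: -3.1591 13.6219

Derivation:
joint[0] = (0.0000, 0.0000)  (base)
link 0: phi[0] = 65 = 65 deg
  cos(65 deg) = 0.4226, sin(65 deg) = 0.9063
  joint[1] = (0.0000, 0.0000) + 10.4 * (0.4226, 0.9063) = (0.0000 + 4.3952, 0.0000 + 9.4256) = (4.3952, 9.4256)
link 1: phi[1] = 65 + 30 = 95 deg
  cos(95 deg) = -0.0872, sin(95 deg) = 0.9962
  joint[2] = (4.3952, 9.4256) + 1.5 * (-0.0872, 0.9962) = (4.3952 + -0.1307, 9.4256 + 1.4943) = (4.2645, 10.9199)
link 2: phi[2] = 65 + 30 + 65 = 160 deg
  cos(160 deg) = -0.9397, sin(160 deg) = 0.3420
  joint[3] = (4.2645, 10.9199) + 7.9 * (-0.9397, 0.3420) = (4.2645 + -7.4236, 10.9199 + 2.7020) = (-3.1591, 13.6219)
End effector: (-3.1591, 13.6219)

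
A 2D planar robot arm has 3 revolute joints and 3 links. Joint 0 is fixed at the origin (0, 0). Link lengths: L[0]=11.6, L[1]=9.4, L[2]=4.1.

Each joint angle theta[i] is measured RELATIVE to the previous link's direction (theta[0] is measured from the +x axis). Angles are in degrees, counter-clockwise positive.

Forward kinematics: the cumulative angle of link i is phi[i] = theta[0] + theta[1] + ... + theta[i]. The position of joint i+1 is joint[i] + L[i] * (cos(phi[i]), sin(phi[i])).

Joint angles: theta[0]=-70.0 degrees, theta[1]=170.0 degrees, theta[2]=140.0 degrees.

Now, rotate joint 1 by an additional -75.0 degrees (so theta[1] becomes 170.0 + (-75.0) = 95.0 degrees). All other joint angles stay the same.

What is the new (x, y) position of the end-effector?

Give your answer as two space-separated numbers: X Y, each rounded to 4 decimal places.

Answer: 8.5264 -5.8667

Derivation:
joint[0] = (0.0000, 0.0000)  (base)
link 0: phi[0] = -70 = -70 deg
  cos(-70 deg) = 0.3420, sin(-70 deg) = -0.9397
  joint[1] = (0.0000, 0.0000) + 11.6 * (0.3420, -0.9397) = (0.0000 + 3.9674, 0.0000 + -10.9004) = (3.9674, -10.9004)
link 1: phi[1] = -70 + 95 = 25 deg
  cos(25 deg) = 0.9063, sin(25 deg) = 0.4226
  joint[2] = (3.9674, -10.9004) + 9.4 * (0.9063, 0.4226) = (3.9674 + 8.5193, -10.9004 + 3.9726) = (12.4867, -6.9278)
link 2: phi[2] = -70 + 95 + 140 = 165 deg
  cos(165 deg) = -0.9659, sin(165 deg) = 0.2588
  joint[3] = (12.4867, -6.9278) + 4.1 * (-0.9659, 0.2588) = (12.4867 + -3.9603, -6.9278 + 1.0612) = (8.5264, -5.8667)
End effector: (8.5264, -5.8667)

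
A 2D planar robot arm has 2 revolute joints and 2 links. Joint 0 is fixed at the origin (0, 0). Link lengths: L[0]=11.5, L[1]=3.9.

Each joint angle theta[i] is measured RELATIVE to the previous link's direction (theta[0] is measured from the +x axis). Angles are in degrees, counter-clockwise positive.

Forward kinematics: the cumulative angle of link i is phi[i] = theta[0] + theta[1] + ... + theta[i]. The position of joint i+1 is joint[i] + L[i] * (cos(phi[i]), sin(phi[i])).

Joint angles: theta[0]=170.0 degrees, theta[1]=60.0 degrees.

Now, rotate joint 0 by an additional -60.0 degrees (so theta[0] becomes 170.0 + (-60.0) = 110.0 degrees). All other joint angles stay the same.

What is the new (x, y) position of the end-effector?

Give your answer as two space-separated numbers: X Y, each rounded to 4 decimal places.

Answer: -7.7740 11.4837

Derivation:
joint[0] = (0.0000, 0.0000)  (base)
link 0: phi[0] = 110 = 110 deg
  cos(110 deg) = -0.3420, sin(110 deg) = 0.9397
  joint[1] = (0.0000, 0.0000) + 11.5 * (-0.3420, 0.9397) = (0.0000 + -3.9332, 0.0000 + 10.8065) = (-3.9332, 10.8065)
link 1: phi[1] = 110 + 60 = 170 deg
  cos(170 deg) = -0.9848, sin(170 deg) = 0.1736
  joint[2] = (-3.9332, 10.8065) + 3.9 * (-0.9848, 0.1736) = (-3.9332 + -3.8408, 10.8065 + 0.6772) = (-7.7740, 11.4837)
End effector: (-7.7740, 11.4837)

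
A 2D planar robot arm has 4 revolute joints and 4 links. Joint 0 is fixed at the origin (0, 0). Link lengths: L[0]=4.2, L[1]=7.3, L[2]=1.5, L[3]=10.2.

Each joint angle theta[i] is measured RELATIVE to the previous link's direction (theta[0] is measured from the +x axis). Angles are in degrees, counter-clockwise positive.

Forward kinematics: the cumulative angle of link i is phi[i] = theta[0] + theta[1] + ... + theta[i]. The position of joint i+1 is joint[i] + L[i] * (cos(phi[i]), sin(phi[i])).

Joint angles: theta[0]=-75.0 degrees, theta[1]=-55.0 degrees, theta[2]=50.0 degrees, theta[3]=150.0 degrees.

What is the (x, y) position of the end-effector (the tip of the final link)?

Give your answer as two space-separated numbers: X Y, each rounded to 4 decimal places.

Answer: 0.1438 -1.5414

Derivation:
joint[0] = (0.0000, 0.0000)  (base)
link 0: phi[0] = -75 = -75 deg
  cos(-75 deg) = 0.2588, sin(-75 deg) = -0.9659
  joint[1] = (0.0000, 0.0000) + 4.2 * (0.2588, -0.9659) = (0.0000 + 1.0870, 0.0000 + -4.0569) = (1.0870, -4.0569)
link 1: phi[1] = -75 + -55 = -130 deg
  cos(-130 deg) = -0.6428, sin(-130 deg) = -0.7660
  joint[2] = (1.0870, -4.0569) + 7.3 * (-0.6428, -0.7660) = (1.0870 + -4.6923, -4.0569 + -5.5921) = (-3.6053, -9.6490)
link 2: phi[2] = -75 + -55 + 50 = -80 deg
  cos(-80 deg) = 0.1736, sin(-80 deg) = -0.9848
  joint[3] = (-3.6053, -9.6490) + 1.5 * (0.1736, -0.9848) = (-3.6053 + 0.2605, -9.6490 + -1.4772) = (-3.3448, -11.1262)
link 3: phi[3] = -75 + -55 + 50 + 150 = 70 deg
  cos(70 deg) = 0.3420, sin(70 deg) = 0.9397
  joint[4] = (-3.3448, -11.1262) + 10.2 * (0.3420, 0.9397) = (-3.3448 + 3.4886, -11.1262 + 9.5849) = (0.1438, -1.5414)
End effector: (0.1438, -1.5414)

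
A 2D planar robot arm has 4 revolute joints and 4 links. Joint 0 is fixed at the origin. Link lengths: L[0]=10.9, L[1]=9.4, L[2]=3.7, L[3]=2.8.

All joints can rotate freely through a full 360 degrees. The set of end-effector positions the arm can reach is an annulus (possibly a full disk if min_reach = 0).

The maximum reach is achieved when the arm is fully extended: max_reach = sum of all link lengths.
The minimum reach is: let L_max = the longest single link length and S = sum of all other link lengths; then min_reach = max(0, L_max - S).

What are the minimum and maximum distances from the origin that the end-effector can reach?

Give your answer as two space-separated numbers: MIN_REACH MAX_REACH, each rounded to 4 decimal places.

Link lengths: [10.9, 9.4, 3.7, 2.8]
max_reach = 10.9 + 9.4 + 3.7 + 2.8 = 26.8
L_max = max([10.9, 9.4, 3.7, 2.8]) = 10.9
S (sum of others) = 26.8 - 10.9 = 15.9
min_reach = max(0, 10.9 - 15.9) = max(0, -5) = 0

Answer: 0.0000 26.8000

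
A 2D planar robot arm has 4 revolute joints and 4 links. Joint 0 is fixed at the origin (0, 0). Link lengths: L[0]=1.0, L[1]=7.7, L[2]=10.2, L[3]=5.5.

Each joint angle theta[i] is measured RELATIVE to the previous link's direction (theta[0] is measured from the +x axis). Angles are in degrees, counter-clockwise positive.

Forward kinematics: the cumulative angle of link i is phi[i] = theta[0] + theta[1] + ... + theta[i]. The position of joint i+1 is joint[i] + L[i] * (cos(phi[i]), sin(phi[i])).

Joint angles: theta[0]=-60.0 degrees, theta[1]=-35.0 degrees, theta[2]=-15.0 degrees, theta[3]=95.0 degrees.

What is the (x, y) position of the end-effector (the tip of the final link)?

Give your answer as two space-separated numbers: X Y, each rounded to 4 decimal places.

joint[0] = (0.0000, 0.0000)  (base)
link 0: phi[0] = -60 = -60 deg
  cos(-60 deg) = 0.5000, sin(-60 deg) = -0.8660
  joint[1] = (0.0000, 0.0000) + 1 * (0.5000, -0.8660) = (0.0000 + 0.5000, 0.0000 + -0.8660) = (0.5000, -0.8660)
link 1: phi[1] = -60 + -35 = -95 deg
  cos(-95 deg) = -0.0872, sin(-95 deg) = -0.9962
  joint[2] = (0.5000, -0.8660) + 7.7 * (-0.0872, -0.9962) = (0.5000 + -0.6711, -0.8660 + -7.6707) = (-0.1711, -8.5367)
link 2: phi[2] = -60 + -35 + -15 = -110 deg
  cos(-110 deg) = -0.3420, sin(-110 deg) = -0.9397
  joint[3] = (-0.1711, -8.5367) + 10.2 * (-0.3420, -0.9397) = (-0.1711 + -3.4886, -8.5367 + -9.5849) = (-3.6597, -18.1216)
link 3: phi[3] = -60 + -35 + -15 + 95 = -15 deg
  cos(-15 deg) = 0.9659, sin(-15 deg) = -0.2588
  joint[4] = (-3.6597, -18.1216) + 5.5 * (0.9659, -0.2588) = (-3.6597 + 5.3126, -18.1216 + -1.4235) = (1.6529, -19.5451)
End effector: (1.6529, -19.5451)

Answer: 1.6529 -19.5451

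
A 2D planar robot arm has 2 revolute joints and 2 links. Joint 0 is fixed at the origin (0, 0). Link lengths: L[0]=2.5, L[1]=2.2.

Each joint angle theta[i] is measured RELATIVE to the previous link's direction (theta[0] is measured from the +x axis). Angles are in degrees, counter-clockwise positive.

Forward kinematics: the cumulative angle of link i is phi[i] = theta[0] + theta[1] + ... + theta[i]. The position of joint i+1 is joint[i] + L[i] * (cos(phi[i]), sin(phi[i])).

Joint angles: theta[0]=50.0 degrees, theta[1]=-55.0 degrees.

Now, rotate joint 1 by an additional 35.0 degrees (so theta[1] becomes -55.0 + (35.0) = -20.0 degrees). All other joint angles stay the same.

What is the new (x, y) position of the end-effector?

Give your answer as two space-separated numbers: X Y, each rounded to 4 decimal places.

Answer: 3.5122 3.0151

Derivation:
joint[0] = (0.0000, 0.0000)  (base)
link 0: phi[0] = 50 = 50 deg
  cos(50 deg) = 0.6428, sin(50 deg) = 0.7660
  joint[1] = (0.0000, 0.0000) + 2.5 * (0.6428, 0.7660) = (0.0000 + 1.6070, 0.0000 + 1.9151) = (1.6070, 1.9151)
link 1: phi[1] = 50 + -20 = 30 deg
  cos(30 deg) = 0.8660, sin(30 deg) = 0.5000
  joint[2] = (1.6070, 1.9151) + 2.2 * (0.8660, 0.5000) = (1.6070 + 1.9053, 1.9151 + 1.1000) = (3.5122, 3.0151)
End effector: (3.5122, 3.0151)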